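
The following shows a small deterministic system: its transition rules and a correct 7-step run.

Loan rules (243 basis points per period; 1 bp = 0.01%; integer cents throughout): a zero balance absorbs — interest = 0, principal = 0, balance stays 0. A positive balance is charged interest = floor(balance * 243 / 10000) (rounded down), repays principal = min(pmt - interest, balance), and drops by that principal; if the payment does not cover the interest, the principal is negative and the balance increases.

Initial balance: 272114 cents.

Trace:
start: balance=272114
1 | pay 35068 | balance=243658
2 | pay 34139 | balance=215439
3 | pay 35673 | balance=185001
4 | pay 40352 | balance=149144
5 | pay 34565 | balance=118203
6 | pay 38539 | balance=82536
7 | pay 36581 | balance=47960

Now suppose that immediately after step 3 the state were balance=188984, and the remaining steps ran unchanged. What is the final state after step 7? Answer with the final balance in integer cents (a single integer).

state after step 3 := balance=188984
4 | pay 40352 | balance=153224
5 | pay 34565 | balance=122382
6 | pay 38539 | balance=86816
7 | pay 36581 | balance=52344

52344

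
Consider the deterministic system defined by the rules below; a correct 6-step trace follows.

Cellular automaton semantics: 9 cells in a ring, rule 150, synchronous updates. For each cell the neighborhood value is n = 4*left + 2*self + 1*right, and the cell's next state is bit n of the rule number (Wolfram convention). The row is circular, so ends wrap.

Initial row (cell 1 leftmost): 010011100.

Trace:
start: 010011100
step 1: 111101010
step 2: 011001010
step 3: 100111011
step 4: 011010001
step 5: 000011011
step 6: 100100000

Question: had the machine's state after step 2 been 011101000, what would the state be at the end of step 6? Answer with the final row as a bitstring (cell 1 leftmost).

state after step 2 := 011101000
step 3: 101001100
step 4: 101110011
step 5: 000101101
step 6: 101100001

101100001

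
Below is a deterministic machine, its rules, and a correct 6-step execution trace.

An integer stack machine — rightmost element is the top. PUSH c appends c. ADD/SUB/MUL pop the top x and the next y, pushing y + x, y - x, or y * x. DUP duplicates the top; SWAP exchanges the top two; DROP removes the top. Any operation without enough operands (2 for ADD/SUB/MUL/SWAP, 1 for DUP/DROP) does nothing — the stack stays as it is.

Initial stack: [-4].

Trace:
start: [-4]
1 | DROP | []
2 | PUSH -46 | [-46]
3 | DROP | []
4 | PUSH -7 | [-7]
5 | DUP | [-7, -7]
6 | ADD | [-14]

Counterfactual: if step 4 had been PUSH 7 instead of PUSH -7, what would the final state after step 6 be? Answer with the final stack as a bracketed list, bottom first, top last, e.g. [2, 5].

(re-executing from step 4 with the substitution; state before step 4: [])
4 | PUSH 7 | [7]
5 | DUP | [7, 7]
6 | ADD | [14]

[14]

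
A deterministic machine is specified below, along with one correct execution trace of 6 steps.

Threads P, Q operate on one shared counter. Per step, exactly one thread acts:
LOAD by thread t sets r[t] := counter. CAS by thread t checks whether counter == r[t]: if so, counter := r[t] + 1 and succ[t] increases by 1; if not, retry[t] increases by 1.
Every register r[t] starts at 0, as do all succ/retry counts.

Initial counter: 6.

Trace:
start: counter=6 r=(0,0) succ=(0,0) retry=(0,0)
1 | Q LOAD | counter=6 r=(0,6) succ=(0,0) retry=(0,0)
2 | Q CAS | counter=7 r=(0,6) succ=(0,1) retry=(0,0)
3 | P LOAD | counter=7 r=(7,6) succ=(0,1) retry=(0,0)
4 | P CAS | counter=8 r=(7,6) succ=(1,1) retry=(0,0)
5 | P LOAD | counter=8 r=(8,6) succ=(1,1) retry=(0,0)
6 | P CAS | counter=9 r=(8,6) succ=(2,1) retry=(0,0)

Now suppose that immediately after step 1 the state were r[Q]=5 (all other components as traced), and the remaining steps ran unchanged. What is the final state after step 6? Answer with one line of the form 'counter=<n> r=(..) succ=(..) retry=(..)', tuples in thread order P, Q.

counter=8 r=(7,5) succ=(2,0) retry=(0,1)

state after step 1 := counter=6 r=(0,5) succ=(0,0) retry=(0,0)
2 | Q CAS | counter=6 r=(0,5) succ=(0,0) retry=(0,1)
3 | P LOAD | counter=6 r=(6,5) succ=(0,0) retry=(0,1)
4 | P CAS | counter=7 r=(6,5) succ=(1,0) retry=(0,1)
5 | P LOAD | counter=7 r=(7,5) succ=(1,0) retry=(0,1)
6 | P CAS | counter=8 r=(7,5) succ=(2,0) retry=(0,1)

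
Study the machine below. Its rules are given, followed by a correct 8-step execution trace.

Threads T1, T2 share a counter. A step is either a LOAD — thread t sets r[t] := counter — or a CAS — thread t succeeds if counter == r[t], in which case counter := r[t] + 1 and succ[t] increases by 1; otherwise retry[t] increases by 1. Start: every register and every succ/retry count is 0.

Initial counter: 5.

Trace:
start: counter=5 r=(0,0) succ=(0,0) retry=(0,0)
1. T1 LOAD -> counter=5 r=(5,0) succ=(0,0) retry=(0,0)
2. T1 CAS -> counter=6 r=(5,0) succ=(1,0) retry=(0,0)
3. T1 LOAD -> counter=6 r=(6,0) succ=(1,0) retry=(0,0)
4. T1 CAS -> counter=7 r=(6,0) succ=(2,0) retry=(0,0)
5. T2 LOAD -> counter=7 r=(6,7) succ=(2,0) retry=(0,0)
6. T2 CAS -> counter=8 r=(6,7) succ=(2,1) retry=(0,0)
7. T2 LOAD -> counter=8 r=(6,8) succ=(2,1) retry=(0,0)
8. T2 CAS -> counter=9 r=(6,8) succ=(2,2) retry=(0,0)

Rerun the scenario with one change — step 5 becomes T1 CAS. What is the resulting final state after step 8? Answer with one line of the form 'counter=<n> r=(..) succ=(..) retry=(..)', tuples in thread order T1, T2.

(re-executing from step 5 with the substitution; state before step 5: counter=7 r=(6,0) succ=(2,0) retry=(0,0))
5. T1 CAS -> counter=7 r=(6,0) succ=(2,0) retry=(1,0)
6. T2 CAS -> counter=7 r=(6,0) succ=(2,0) retry=(1,1)
7. T2 LOAD -> counter=7 r=(6,7) succ=(2,0) retry=(1,1)
8. T2 CAS -> counter=8 r=(6,7) succ=(2,1) retry=(1,1)

counter=8 r=(6,7) succ=(2,1) retry=(1,1)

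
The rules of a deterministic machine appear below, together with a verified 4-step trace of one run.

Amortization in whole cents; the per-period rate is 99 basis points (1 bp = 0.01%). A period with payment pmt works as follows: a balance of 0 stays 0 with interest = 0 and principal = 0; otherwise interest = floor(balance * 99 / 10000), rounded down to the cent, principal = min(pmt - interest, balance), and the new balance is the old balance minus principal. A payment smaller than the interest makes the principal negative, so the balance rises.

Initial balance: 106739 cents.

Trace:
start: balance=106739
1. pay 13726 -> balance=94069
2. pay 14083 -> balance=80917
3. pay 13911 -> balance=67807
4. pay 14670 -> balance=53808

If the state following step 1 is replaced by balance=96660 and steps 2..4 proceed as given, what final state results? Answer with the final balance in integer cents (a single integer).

56475

state after step 1 := balance=96660
2. pay 14083 -> balance=83533
3. pay 13911 -> balance=70448
4. pay 14670 -> balance=56475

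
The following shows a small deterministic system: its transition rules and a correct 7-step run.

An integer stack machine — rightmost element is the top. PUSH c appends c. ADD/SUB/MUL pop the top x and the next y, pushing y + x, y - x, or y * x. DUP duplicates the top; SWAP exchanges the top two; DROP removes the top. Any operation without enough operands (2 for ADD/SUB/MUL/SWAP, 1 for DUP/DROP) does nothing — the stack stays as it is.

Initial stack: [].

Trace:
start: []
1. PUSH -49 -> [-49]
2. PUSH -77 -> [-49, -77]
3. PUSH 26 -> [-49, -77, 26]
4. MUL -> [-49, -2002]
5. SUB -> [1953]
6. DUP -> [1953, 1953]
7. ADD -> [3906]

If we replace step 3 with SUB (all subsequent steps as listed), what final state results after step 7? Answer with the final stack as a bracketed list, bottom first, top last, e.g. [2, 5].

(re-executing from step 3 with the substitution; state before step 3: [-49, -77])
3. SUB -> [28]
4. MUL -> [28]
5. SUB -> [28]
6. DUP -> [28, 28]
7. ADD -> [56]

[56]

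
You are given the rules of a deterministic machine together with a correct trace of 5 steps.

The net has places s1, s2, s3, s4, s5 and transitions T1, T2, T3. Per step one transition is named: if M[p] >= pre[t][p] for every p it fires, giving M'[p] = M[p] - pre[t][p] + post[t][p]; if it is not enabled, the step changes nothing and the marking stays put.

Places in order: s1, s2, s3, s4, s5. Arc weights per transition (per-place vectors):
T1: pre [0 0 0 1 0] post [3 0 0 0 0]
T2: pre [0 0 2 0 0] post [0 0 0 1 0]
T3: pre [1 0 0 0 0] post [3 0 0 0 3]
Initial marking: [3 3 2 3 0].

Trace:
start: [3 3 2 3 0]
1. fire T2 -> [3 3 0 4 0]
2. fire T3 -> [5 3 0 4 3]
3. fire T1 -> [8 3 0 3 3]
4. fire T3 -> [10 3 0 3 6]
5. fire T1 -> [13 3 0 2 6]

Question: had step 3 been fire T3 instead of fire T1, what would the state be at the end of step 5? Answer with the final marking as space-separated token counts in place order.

12 3 0 3 9

(re-executing from step 3 with the substitution; state before step 3: [5 3 0 4 3])
3. fire T3 -> [7 3 0 4 6]
4. fire T3 -> [9 3 0 4 9]
5. fire T1 -> [12 3 0 3 9]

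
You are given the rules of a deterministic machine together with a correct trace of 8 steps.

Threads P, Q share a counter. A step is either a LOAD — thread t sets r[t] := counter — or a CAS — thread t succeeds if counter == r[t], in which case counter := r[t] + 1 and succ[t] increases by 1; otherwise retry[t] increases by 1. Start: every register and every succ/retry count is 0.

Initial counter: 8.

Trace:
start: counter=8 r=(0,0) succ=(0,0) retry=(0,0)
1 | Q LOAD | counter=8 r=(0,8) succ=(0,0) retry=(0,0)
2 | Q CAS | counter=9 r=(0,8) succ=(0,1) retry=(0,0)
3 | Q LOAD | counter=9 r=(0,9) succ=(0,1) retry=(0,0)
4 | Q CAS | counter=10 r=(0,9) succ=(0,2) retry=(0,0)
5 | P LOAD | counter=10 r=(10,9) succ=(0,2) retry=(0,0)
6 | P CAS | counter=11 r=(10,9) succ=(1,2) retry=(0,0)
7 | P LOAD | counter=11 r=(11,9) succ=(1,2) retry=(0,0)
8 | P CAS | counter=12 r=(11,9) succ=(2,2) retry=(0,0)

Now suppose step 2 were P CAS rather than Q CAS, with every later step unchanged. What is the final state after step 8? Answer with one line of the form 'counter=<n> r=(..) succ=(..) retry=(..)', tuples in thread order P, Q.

(re-executing from step 2 with the substitution; state before step 2: counter=8 r=(0,8) succ=(0,0) retry=(0,0))
2 | P CAS | counter=8 r=(0,8) succ=(0,0) retry=(1,0)
3 | Q LOAD | counter=8 r=(0,8) succ=(0,0) retry=(1,0)
4 | Q CAS | counter=9 r=(0,8) succ=(0,1) retry=(1,0)
5 | P LOAD | counter=9 r=(9,8) succ=(0,1) retry=(1,0)
6 | P CAS | counter=10 r=(9,8) succ=(1,1) retry=(1,0)
7 | P LOAD | counter=10 r=(10,8) succ=(1,1) retry=(1,0)
8 | P CAS | counter=11 r=(10,8) succ=(2,1) retry=(1,0)

counter=11 r=(10,8) succ=(2,1) retry=(1,0)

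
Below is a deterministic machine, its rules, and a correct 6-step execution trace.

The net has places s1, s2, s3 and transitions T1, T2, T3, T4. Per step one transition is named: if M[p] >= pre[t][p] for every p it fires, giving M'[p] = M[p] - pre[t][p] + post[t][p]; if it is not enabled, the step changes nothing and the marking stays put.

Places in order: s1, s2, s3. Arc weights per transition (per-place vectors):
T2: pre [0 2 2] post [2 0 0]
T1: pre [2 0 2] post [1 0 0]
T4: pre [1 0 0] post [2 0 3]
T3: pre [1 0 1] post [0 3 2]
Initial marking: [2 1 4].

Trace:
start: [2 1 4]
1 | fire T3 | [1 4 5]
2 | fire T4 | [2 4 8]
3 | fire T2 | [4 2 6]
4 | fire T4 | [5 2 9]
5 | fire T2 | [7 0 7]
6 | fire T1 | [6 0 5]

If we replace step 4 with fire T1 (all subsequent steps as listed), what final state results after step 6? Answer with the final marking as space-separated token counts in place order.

4 0 0

(re-executing from step 4 with the substitution; state before step 4: [4 2 6])
4 | fire T1 | [3 2 4]
5 | fire T2 | [5 0 2]
6 | fire T1 | [4 0 0]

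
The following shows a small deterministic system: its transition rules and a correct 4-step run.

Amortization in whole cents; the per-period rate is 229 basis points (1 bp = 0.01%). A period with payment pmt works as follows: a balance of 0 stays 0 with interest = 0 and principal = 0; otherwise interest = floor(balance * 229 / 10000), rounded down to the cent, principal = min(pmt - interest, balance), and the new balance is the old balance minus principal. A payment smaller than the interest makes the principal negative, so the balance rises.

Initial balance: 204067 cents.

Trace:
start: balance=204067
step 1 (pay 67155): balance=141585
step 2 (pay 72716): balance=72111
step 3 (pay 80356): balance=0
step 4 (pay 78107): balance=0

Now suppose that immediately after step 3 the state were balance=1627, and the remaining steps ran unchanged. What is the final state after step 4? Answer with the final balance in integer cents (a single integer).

0

state after step 3 := balance=1627
step 4 (pay 78107): balance=0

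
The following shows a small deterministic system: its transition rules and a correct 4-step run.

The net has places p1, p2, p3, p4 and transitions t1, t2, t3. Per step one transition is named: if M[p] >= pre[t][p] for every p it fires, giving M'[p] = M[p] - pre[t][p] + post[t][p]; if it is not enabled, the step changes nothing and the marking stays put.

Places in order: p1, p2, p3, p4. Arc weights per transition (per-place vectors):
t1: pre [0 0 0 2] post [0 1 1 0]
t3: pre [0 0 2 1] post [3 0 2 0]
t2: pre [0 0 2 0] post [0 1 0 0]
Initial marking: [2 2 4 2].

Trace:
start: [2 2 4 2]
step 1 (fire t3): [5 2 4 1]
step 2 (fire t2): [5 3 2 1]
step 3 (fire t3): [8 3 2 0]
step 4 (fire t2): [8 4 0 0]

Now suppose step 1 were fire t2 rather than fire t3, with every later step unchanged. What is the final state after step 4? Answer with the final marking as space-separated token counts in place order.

2 4 0 2

(re-executing from step 1 with the substitution; state before step 1: [2 2 4 2])
step 1 (fire t2): [2 3 2 2]
step 2 (fire t2): [2 4 0 2]
step 3 (fire t3): [2 4 0 2]
step 4 (fire t2): [2 4 0 2]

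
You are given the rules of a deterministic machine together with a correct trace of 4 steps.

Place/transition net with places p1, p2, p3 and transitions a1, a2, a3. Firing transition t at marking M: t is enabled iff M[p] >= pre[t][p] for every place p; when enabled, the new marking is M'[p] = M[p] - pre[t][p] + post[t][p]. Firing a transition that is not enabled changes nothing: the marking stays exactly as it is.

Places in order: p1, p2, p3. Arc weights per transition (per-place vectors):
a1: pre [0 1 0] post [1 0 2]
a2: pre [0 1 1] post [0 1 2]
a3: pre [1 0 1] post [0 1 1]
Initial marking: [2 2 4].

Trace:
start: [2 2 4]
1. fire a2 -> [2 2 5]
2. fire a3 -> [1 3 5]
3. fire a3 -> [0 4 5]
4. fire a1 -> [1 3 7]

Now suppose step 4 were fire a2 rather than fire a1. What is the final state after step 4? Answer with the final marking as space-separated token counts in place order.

(re-executing from step 4 with the substitution; state before step 4: [0 4 5])
4. fire a2 -> [0 4 6]

0 4 6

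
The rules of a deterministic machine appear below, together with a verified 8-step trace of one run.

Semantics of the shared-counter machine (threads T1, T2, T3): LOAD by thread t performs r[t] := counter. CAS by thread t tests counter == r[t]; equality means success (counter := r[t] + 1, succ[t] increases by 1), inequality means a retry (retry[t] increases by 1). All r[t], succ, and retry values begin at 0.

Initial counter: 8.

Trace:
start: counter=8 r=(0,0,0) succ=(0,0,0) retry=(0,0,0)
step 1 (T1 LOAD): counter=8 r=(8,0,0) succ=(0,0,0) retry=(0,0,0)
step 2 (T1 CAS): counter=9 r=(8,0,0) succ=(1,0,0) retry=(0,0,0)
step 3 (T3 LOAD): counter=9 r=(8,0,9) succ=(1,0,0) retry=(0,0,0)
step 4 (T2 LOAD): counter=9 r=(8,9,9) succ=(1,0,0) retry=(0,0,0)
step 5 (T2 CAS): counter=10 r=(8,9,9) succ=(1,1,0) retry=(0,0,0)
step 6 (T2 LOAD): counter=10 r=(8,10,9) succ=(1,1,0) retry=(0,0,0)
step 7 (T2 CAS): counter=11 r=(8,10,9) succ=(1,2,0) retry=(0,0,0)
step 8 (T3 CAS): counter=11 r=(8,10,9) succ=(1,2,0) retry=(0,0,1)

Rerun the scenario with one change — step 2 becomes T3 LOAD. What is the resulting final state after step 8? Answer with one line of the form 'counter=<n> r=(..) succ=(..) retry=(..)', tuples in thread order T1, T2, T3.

(re-executing from step 2 with the substitution; state before step 2: counter=8 r=(8,0,0) succ=(0,0,0) retry=(0,0,0))
step 2 (T3 LOAD): counter=8 r=(8,0,8) succ=(0,0,0) retry=(0,0,0)
step 3 (T3 LOAD): counter=8 r=(8,0,8) succ=(0,0,0) retry=(0,0,0)
step 4 (T2 LOAD): counter=8 r=(8,8,8) succ=(0,0,0) retry=(0,0,0)
step 5 (T2 CAS): counter=9 r=(8,8,8) succ=(0,1,0) retry=(0,0,0)
step 6 (T2 LOAD): counter=9 r=(8,9,8) succ=(0,1,0) retry=(0,0,0)
step 7 (T2 CAS): counter=10 r=(8,9,8) succ=(0,2,0) retry=(0,0,0)
step 8 (T3 CAS): counter=10 r=(8,9,8) succ=(0,2,0) retry=(0,0,1)

counter=10 r=(8,9,8) succ=(0,2,0) retry=(0,0,1)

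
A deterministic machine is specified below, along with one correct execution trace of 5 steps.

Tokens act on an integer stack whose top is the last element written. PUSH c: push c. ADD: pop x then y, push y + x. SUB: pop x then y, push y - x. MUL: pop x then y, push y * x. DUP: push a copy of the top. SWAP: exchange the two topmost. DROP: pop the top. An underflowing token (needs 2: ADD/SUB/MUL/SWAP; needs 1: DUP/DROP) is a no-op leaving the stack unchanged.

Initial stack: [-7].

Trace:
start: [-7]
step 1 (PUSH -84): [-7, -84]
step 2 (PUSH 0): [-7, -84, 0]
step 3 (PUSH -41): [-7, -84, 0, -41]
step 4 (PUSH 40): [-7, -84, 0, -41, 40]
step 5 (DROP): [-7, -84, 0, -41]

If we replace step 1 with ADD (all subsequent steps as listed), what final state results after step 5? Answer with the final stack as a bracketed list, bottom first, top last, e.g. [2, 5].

[-7, 0, -41]

(re-executing from step 1 with the substitution; state before step 1: [-7])
step 1 (ADD): [-7]
step 2 (PUSH 0): [-7, 0]
step 3 (PUSH -41): [-7, 0, -41]
step 4 (PUSH 40): [-7, 0, -41, 40]
step 5 (DROP): [-7, 0, -41]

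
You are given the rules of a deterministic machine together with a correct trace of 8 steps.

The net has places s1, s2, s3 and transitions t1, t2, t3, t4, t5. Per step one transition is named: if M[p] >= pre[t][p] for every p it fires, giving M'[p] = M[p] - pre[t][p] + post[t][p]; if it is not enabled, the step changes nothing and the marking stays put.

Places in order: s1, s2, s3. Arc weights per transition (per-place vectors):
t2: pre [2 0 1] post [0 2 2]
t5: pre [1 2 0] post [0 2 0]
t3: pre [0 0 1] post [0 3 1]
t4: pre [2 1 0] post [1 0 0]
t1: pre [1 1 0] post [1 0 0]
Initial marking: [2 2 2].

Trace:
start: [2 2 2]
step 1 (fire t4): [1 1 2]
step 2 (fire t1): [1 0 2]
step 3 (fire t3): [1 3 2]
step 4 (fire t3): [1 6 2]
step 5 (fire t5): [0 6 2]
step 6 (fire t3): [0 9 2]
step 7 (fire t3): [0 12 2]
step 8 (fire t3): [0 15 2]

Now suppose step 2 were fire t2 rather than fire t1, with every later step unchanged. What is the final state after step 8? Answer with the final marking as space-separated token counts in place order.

(re-executing from step 2 with the substitution; state before step 2: [1 1 2])
step 2 (fire t2): [1 1 2]
step 3 (fire t3): [1 4 2]
step 4 (fire t3): [1 7 2]
step 5 (fire t5): [0 7 2]
step 6 (fire t3): [0 10 2]
step 7 (fire t3): [0 13 2]
step 8 (fire t3): [0 16 2]

0 16 2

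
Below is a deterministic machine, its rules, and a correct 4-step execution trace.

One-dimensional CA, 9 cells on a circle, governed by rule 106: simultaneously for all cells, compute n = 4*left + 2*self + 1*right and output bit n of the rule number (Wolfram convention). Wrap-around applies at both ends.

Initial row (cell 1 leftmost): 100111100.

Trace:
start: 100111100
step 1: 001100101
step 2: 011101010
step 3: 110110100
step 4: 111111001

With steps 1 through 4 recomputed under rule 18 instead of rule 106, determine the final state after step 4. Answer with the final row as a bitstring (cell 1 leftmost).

(re-executing steps 1..4 under rule 18; state before step 1: 100111100)
step 1: 011000011
step 2: 000100100
step 3: 001011010
step 4: 010000001

010000001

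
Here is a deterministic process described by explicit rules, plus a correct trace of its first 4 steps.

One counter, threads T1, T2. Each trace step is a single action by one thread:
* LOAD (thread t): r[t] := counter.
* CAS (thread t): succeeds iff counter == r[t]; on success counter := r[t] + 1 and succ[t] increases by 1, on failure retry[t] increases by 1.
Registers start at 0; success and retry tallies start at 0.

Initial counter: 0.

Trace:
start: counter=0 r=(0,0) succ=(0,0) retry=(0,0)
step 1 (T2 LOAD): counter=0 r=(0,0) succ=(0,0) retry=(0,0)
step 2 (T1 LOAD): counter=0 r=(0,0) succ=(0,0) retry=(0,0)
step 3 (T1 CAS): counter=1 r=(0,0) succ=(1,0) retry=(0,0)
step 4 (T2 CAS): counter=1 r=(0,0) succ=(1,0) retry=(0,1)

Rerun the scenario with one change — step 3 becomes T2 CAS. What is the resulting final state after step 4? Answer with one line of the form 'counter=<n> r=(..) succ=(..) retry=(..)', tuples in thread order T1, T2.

(re-executing from step 3 with the substitution; state before step 3: counter=0 r=(0,0) succ=(0,0) retry=(0,0))
step 3 (T2 CAS): counter=1 r=(0,0) succ=(0,1) retry=(0,0)
step 4 (T2 CAS): counter=1 r=(0,0) succ=(0,1) retry=(0,1)

counter=1 r=(0,0) succ=(0,1) retry=(0,1)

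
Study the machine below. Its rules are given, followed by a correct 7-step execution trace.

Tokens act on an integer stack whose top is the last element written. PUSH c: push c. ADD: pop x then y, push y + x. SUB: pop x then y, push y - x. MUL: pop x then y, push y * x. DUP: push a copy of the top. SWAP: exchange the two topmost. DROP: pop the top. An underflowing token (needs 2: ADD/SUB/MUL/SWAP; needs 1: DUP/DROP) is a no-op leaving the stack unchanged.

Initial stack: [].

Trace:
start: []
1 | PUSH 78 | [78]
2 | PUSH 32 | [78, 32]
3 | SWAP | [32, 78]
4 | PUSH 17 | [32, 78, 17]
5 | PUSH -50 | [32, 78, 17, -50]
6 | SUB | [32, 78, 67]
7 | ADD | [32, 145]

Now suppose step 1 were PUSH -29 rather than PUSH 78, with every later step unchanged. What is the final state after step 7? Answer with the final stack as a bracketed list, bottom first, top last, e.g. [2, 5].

(re-executing from step 1 with the substitution; state before step 1: [])
1 | PUSH -29 | [-29]
2 | PUSH 32 | [-29, 32]
3 | SWAP | [32, -29]
4 | PUSH 17 | [32, -29, 17]
5 | PUSH -50 | [32, -29, 17, -50]
6 | SUB | [32, -29, 67]
7 | ADD | [32, 38]

[32, 38]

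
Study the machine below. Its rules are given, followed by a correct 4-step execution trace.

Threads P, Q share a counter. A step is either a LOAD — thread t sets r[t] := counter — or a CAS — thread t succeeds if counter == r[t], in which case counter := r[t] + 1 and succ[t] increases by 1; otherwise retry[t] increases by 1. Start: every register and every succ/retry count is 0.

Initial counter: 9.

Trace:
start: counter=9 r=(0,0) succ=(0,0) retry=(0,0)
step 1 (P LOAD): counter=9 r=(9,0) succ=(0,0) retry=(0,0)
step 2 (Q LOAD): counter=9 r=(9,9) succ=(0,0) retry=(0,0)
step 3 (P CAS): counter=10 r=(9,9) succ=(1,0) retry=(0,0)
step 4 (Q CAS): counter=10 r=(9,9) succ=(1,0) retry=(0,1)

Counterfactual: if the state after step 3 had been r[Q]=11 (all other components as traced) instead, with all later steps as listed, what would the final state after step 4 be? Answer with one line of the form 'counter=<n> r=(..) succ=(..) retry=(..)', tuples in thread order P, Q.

counter=10 r=(9,11) succ=(1,0) retry=(0,1)

state after step 3 := counter=10 r=(9,11) succ=(1,0) retry=(0,0)
step 4 (Q CAS): counter=10 r=(9,11) succ=(1,0) retry=(0,1)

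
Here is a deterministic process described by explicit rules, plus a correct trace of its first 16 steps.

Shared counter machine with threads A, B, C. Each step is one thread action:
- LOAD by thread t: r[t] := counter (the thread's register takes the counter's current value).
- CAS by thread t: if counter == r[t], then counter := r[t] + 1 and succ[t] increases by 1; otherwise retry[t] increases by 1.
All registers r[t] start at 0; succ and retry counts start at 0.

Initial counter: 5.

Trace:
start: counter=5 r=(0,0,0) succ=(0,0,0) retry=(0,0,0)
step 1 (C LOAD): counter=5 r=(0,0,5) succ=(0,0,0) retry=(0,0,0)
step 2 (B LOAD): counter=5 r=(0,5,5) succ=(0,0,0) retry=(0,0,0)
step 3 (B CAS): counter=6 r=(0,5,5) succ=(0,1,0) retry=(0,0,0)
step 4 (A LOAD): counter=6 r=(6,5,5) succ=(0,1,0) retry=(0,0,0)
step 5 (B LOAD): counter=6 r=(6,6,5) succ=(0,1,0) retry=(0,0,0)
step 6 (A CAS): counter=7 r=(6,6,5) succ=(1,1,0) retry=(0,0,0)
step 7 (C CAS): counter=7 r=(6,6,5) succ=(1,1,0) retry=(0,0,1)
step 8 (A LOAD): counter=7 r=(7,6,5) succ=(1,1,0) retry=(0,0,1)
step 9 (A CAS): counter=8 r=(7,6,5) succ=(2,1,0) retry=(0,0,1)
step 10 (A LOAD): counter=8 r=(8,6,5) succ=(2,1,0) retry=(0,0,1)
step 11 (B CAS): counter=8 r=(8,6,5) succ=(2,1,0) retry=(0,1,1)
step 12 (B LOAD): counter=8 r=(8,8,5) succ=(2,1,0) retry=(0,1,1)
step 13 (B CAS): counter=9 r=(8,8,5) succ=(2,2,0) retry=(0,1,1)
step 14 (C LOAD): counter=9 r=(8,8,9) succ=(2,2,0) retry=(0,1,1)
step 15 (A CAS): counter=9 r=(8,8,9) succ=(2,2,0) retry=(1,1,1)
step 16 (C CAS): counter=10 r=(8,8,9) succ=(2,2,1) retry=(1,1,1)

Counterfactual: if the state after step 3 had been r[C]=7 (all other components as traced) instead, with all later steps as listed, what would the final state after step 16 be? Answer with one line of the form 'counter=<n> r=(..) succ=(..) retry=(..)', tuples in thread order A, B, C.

state after step 3 := counter=6 r=(0,5,7) succ=(0,1,0) retry=(0,0,0)
step 4 (A LOAD): counter=6 r=(6,5,7) succ=(0,1,0) retry=(0,0,0)
step 5 (B LOAD): counter=6 r=(6,6,7) succ=(0,1,0) retry=(0,0,0)
step 6 (A CAS): counter=7 r=(6,6,7) succ=(1,1,0) retry=(0,0,0)
step 7 (C CAS): counter=8 r=(6,6,7) succ=(1,1,1) retry=(0,0,0)
step 8 (A LOAD): counter=8 r=(8,6,7) succ=(1,1,1) retry=(0,0,0)
step 9 (A CAS): counter=9 r=(8,6,7) succ=(2,1,1) retry=(0,0,0)
step 10 (A LOAD): counter=9 r=(9,6,7) succ=(2,1,1) retry=(0,0,0)
step 11 (B CAS): counter=9 r=(9,6,7) succ=(2,1,1) retry=(0,1,0)
step 12 (B LOAD): counter=9 r=(9,9,7) succ=(2,1,1) retry=(0,1,0)
step 13 (B CAS): counter=10 r=(9,9,7) succ=(2,2,1) retry=(0,1,0)
step 14 (C LOAD): counter=10 r=(9,9,10) succ=(2,2,1) retry=(0,1,0)
step 15 (A CAS): counter=10 r=(9,9,10) succ=(2,2,1) retry=(1,1,0)
step 16 (C CAS): counter=11 r=(9,9,10) succ=(2,2,2) retry=(1,1,0)

counter=11 r=(9,9,10) succ=(2,2,2) retry=(1,1,0)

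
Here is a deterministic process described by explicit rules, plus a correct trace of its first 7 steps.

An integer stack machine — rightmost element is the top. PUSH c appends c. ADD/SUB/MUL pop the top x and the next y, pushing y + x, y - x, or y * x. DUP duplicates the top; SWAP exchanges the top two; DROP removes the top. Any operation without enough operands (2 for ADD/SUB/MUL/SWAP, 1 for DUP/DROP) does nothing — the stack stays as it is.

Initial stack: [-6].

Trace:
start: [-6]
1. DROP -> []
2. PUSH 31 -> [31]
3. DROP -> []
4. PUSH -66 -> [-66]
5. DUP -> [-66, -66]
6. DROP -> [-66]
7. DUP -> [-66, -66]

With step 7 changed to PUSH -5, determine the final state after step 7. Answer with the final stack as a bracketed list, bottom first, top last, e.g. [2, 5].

[-66, -5]

(re-executing from step 7 with the substitution; state before step 7: [-66])
7. PUSH -5 -> [-66, -5]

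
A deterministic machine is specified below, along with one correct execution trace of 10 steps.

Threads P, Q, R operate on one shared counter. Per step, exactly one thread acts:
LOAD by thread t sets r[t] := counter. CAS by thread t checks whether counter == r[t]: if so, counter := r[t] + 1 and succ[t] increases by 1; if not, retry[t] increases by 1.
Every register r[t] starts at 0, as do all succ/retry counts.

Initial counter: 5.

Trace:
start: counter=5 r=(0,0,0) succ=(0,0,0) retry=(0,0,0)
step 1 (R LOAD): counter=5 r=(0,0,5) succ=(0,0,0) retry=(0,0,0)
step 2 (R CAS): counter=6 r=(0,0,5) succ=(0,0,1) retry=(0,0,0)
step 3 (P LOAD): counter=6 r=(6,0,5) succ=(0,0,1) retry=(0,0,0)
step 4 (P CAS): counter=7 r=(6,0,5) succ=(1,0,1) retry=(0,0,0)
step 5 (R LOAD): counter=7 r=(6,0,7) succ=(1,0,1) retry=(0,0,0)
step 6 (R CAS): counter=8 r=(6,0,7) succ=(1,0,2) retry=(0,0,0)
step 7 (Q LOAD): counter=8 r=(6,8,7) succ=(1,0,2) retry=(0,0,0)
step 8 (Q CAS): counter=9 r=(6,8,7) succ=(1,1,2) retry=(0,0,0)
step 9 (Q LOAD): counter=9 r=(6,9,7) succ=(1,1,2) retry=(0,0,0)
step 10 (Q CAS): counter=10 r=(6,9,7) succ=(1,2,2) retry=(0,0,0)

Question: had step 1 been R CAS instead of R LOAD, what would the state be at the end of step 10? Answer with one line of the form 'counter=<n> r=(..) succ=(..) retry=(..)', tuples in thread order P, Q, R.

counter=9 r=(5,8,6) succ=(1,2,1) retry=(0,0,2)

(re-executing from step 1 with the substitution; state before step 1: counter=5 r=(0,0,0) succ=(0,0,0) retry=(0,0,0))
step 1 (R CAS): counter=5 r=(0,0,0) succ=(0,0,0) retry=(0,0,1)
step 2 (R CAS): counter=5 r=(0,0,0) succ=(0,0,0) retry=(0,0,2)
step 3 (P LOAD): counter=5 r=(5,0,0) succ=(0,0,0) retry=(0,0,2)
step 4 (P CAS): counter=6 r=(5,0,0) succ=(1,0,0) retry=(0,0,2)
step 5 (R LOAD): counter=6 r=(5,0,6) succ=(1,0,0) retry=(0,0,2)
step 6 (R CAS): counter=7 r=(5,0,6) succ=(1,0,1) retry=(0,0,2)
step 7 (Q LOAD): counter=7 r=(5,7,6) succ=(1,0,1) retry=(0,0,2)
step 8 (Q CAS): counter=8 r=(5,7,6) succ=(1,1,1) retry=(0,0,2)
step 9 (Q LOAD): counter=8 r=(5,8,6) succ=(1,1,1) retry=(0,0,2)
step 10 (Q CAS): counter=9 r=(5,8,6) succ=(1,2,1) retry=(0,0,2)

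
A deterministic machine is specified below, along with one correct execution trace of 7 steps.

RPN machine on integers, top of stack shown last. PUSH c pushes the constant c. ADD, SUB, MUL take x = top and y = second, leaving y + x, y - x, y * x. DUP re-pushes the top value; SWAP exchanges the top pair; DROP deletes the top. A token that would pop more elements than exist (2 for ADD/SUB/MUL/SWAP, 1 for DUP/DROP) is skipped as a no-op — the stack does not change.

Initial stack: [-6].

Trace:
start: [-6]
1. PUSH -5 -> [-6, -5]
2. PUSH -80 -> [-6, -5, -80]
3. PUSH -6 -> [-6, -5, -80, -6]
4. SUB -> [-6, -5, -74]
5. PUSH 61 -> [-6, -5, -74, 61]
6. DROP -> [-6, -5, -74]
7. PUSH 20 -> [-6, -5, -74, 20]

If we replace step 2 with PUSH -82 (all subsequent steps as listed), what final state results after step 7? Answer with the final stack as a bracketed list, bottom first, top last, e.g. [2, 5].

(re-executing from step 2 with the substitution; state before step 2: [-6, -5])
2. PUSH -82 -> [-6, -5, -82]
3. PUSH -6 -> [-6, -5, -82, -6]
4. SUB -> [-6, -5, -76]
5. PUSH 61 -> [-6, -5, -76, 61]
6. DROP -> [-6, -5, -76]
7. PUSH 20 -> [-6, -5, -76, 20]

[-6, -5, -76, 20]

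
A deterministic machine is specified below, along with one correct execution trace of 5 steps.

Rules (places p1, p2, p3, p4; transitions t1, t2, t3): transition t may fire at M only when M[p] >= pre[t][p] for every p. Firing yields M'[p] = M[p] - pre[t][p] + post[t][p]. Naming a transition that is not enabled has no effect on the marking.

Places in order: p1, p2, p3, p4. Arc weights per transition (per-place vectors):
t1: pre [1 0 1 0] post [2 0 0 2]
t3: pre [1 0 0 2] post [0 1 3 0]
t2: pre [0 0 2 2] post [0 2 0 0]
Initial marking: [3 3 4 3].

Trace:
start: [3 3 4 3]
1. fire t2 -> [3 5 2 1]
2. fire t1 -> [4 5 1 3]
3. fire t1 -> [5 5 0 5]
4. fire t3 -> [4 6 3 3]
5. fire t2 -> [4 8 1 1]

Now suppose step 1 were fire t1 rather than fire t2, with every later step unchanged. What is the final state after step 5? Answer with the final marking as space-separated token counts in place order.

(re-executing from step 1 with the substitution; state before step 1: [3 3 4 3])
1. fire t1 -> [4 3 3 5]
2. fire t1 -> [5 3 2 7]
3. fire t1 -> [6 3 1 9]
4. fire t3 -> [5 4 4 7]
5. fire t2 -> [5 6 2 5]

5 6 2 5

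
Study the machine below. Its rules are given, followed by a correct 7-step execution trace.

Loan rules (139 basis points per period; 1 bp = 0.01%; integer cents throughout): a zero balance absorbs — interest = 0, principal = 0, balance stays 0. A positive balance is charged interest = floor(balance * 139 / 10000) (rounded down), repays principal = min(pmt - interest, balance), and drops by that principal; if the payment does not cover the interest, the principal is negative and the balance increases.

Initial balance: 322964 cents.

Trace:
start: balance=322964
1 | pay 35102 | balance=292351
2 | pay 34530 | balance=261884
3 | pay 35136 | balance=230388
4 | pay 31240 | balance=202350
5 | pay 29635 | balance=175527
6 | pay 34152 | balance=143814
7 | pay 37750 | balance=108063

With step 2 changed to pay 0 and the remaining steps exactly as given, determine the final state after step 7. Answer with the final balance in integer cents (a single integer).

145062

(re-executing from step 2 with the substitution; state before step 2: balance=292351)
2 | pay 0 | balance=296414
3 | pay 35136 | balance=265398
4 | pay 31240 | balance=237847
5 | pay 29635 | balance=211518
6 | pay 34152 | balance=180306
7 | pay 37750 | balance=145062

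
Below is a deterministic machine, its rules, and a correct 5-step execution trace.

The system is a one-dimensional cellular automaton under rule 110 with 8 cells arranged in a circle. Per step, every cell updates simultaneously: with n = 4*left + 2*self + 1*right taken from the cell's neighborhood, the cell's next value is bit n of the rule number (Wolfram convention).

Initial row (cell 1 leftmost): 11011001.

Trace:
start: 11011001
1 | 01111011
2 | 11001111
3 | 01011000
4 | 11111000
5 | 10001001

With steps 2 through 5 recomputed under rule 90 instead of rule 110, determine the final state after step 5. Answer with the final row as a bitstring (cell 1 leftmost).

00000000

(re-executing steps 2..5 under rule 90; state before step 2: 01111011)
2 | 01001011
3 | 00110011
4 | 11111111
5 | 00000000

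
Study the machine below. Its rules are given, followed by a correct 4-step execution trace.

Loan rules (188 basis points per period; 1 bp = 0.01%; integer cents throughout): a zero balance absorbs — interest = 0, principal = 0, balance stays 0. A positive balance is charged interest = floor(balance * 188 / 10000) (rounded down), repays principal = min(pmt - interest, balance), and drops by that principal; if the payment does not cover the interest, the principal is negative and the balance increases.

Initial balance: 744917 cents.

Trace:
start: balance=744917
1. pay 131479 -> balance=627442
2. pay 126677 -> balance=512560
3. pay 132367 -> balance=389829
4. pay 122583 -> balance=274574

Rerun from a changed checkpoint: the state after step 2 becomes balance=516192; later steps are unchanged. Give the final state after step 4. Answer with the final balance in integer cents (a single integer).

state after step 2 := balance=516192
3. pay 132367 -> balance=393529
4. pay 122583 -> balance=278344

278344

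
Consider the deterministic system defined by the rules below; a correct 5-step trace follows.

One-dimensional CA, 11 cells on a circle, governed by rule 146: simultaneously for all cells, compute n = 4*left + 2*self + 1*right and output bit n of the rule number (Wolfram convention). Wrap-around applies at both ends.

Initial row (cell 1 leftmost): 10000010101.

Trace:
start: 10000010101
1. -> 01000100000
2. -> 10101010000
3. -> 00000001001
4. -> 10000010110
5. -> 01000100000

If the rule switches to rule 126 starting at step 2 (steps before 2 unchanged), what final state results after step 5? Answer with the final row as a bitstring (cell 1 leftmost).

(re-executing steps 2..5 under rule 126; state before step 2: 01000100000)
2. -> 11101110000
3. -> 10111011001
4. -> 11101111111
5. -> 00111000000

00111000000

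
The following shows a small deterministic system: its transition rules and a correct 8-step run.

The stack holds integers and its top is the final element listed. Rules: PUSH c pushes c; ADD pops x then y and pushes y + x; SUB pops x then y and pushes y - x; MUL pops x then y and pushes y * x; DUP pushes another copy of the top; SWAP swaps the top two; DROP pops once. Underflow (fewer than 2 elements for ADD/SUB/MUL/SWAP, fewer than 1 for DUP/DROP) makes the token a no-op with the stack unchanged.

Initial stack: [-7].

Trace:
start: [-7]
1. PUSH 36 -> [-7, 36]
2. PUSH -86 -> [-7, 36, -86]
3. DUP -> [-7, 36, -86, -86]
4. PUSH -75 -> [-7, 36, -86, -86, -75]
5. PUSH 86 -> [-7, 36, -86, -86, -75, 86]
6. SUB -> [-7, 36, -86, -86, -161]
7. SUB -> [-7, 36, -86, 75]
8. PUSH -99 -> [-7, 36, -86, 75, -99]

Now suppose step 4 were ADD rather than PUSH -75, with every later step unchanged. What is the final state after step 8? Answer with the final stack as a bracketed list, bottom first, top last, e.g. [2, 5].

(re-executing from step 4 with the substitution; state before step 4: [-7, 36, -86, -86])
4. ADD -> [-7, 36, -172]
5. PUSH 86 -> [-7, 36, -172, 86]
6. SUB -> [-7, 36, -258]
7. SUB -> [-7, 294]
8. PUSH -99 -> [-7, 294, -99]

[-7, 294, -99]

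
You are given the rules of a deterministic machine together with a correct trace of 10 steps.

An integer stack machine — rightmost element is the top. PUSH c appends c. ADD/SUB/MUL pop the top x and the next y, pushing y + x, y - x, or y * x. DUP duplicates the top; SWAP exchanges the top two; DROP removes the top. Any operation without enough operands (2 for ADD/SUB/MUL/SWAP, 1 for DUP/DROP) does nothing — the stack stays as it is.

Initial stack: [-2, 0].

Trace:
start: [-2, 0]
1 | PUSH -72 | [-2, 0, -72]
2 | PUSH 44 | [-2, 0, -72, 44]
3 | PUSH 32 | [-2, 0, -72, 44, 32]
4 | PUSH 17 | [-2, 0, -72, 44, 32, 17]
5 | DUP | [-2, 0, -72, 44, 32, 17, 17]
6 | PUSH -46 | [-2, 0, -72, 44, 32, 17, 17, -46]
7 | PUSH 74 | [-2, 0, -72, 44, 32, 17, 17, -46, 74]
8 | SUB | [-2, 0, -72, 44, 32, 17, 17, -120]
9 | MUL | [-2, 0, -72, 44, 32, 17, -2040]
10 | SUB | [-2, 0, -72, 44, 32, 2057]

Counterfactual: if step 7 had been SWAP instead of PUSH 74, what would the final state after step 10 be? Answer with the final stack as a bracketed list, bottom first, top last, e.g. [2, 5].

[-2, 0, -72, 44, 1103]

(re-executing from step 7 with the substitution; state before step 7: [-2, 0, -72, 44, 32, 17, 17, -46])
7 | SWAP | [-2, 0, -72, 44, 32, 17, -46, 17]
8 | SUB | [-2, 0, -72, 44, 32, 17, -63]
9 | MUL | [-2, 0, -72, 44, 32, -1071]
10 | SUB | [-2, 0, -72, 44, 1103]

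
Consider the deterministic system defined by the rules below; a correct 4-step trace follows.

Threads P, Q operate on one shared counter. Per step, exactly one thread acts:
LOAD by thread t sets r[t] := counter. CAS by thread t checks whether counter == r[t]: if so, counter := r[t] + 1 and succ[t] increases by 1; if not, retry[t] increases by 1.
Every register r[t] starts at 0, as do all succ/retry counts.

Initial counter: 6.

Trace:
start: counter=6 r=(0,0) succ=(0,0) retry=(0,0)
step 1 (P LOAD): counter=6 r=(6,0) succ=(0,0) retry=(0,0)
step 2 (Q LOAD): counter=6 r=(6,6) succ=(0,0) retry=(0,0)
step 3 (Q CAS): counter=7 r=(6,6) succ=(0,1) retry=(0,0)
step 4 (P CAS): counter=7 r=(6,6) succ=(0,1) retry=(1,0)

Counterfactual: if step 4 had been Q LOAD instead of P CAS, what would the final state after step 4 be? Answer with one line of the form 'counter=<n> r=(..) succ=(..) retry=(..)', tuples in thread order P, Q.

counter=7 r=(6,7) succ=(0,1) retry=(0,0)

(re-executing from step 4 with the substitution; state before step 4: counter=7 r=(6,6) succ=(0,1) retry=(0,0))
step 4 (Q LOAD): counter=7 r=(6,7) succ=(0,1) retry=(0,0)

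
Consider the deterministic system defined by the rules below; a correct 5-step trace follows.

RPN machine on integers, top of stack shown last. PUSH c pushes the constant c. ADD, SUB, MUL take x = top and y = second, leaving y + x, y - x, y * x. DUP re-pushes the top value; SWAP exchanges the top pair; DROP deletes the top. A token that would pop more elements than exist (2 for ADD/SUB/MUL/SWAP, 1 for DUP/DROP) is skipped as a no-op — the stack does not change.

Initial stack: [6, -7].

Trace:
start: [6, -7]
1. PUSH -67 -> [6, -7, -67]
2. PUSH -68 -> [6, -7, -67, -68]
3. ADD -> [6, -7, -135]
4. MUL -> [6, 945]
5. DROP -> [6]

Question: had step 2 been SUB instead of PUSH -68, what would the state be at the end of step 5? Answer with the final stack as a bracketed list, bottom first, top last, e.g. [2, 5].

[]

(re-executing from step 2 with the substitution; state before step 2: [6, -7, -67])
2. SUB -> [6, 60]
3. ADD -> [66]
4. MUL -> [66]
5. DROP -> []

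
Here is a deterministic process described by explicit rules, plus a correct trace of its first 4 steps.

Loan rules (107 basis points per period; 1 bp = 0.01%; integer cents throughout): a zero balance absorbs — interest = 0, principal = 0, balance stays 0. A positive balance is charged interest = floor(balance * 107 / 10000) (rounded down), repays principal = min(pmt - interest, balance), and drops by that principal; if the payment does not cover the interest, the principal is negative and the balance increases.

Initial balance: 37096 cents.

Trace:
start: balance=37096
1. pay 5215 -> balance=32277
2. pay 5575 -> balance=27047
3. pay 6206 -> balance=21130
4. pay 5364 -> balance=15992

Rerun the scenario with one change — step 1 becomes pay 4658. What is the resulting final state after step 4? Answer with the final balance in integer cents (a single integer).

16567

(re-executing from step 1 with the substitution; state before step 1: balance=37096)
1. pay 4658 -> balance=32834
2. pay 5575 -> balance=27610
3. pay 6206 -> balance=21699
4. pay 5364 -> balance=16567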